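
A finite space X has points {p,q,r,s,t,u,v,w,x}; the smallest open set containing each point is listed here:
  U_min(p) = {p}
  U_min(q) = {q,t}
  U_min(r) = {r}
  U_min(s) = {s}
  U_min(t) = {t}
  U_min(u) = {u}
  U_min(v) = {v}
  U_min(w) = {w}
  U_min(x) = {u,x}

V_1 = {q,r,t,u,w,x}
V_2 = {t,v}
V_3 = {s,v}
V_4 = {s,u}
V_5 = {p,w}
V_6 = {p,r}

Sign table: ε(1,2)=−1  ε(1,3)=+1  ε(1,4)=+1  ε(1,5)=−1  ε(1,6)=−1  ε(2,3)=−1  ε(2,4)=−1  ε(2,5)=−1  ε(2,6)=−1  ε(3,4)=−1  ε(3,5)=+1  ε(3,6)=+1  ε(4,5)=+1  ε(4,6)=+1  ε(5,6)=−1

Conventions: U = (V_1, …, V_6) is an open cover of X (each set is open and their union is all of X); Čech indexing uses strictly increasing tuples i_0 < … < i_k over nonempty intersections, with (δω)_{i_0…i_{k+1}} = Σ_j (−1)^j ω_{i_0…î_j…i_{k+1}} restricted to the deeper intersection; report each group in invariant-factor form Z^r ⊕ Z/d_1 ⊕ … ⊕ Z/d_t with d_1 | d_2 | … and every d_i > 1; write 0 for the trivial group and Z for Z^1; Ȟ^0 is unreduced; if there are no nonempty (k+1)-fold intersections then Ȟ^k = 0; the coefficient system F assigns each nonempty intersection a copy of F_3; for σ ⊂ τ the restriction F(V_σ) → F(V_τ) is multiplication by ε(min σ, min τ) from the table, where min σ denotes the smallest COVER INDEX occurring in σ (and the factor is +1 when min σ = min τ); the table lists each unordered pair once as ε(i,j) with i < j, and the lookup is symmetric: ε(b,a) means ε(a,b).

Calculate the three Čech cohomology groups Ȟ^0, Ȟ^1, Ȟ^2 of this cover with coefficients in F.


Ȟ^0 ≅ 0, Ȟ^1 ≅ Z/3 and Ȟ^2 ≅ 0

nonempty intersections:
  V12={t} V14={u} V15={w} V16={r} V23={v} V34={s} V56={p}
C dims 6,7; δ0: rk_F3 6
Ȟ^0: (6−6)−0=0 ⇒ 0
Ȟ^1: (7−0)−6=1 ⇒ Z/3
Ȟ^2: (0−0)−0=0 ⇒ 0


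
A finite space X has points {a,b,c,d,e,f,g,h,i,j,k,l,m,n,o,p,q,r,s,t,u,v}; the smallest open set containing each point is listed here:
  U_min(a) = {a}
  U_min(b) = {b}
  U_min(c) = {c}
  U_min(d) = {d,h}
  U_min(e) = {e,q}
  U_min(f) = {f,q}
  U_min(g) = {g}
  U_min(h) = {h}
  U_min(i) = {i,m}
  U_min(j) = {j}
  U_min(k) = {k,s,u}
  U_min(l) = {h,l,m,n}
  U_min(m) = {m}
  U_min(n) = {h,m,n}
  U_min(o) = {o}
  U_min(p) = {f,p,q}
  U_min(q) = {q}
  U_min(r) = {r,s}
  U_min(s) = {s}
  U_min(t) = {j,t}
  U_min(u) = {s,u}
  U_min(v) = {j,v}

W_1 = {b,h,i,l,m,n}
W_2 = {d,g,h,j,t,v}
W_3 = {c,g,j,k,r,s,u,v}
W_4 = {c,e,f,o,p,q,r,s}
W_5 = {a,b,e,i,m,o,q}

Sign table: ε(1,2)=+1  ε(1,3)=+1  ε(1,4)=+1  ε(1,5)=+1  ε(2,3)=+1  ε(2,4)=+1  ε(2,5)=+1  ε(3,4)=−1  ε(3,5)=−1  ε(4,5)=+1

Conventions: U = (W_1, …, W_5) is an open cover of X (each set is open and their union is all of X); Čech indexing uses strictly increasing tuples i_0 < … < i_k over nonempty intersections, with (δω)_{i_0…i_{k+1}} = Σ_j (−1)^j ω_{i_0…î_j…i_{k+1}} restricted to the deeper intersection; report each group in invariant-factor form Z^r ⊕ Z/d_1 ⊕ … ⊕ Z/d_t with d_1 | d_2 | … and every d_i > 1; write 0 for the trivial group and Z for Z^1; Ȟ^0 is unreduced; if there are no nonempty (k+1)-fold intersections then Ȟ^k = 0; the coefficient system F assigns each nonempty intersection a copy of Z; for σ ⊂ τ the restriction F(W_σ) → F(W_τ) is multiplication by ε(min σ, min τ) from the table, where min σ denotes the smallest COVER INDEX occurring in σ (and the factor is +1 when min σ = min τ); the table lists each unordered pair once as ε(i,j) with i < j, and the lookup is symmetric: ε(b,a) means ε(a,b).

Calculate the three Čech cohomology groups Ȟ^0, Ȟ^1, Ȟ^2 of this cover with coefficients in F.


intersection data:
  W12={h} W15={b,i,m} W23={g,j,v} W34={c,r,s} W45={e,o,q}
C dims 5,5; δ0: rk 5, SNF 1^4·2
Ȟ^0 = (5 − 5) − 0 = 0, so Ȟ^0 ≅ 0
Ȟ^1 = (5 − 0) − 5 = 0 plus torsion [2], so Ȟ^1 ≅ Z/2
Ȟ^2 = (0 − 0) − 0 = 0, so Ȟ^2 ≅ 0

Ȟ^0 = 0; Ȟ^1 = Z/2; Ȟ^2 = 0


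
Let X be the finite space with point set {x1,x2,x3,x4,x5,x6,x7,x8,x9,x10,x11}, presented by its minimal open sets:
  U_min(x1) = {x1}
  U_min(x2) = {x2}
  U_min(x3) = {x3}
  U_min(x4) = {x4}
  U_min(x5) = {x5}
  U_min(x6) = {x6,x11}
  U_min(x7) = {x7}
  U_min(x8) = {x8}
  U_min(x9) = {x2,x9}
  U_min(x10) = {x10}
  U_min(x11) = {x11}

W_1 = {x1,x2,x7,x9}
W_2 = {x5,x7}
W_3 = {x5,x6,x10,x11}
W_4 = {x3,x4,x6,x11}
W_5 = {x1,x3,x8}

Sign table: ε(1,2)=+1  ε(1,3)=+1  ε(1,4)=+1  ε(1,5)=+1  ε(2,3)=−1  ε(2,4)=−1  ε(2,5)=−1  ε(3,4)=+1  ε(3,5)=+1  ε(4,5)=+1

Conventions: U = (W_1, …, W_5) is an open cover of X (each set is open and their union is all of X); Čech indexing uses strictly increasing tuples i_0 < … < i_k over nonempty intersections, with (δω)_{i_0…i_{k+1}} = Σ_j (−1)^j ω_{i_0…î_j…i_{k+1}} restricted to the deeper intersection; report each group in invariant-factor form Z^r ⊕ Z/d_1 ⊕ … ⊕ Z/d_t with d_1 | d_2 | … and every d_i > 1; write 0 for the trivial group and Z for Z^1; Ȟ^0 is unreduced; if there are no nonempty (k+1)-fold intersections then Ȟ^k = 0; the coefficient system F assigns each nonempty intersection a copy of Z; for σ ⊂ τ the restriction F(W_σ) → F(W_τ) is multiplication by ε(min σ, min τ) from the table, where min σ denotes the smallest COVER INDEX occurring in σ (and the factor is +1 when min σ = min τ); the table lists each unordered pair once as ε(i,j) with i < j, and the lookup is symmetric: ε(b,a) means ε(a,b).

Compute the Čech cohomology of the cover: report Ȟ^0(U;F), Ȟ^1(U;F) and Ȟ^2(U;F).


cover nerve:
  W12={x7} W15={x1} W23={x5} W34={x6,x11} W45={x3}
C dims 5,5; δ0: rk 5, SNF 1^4·2
Ȟ^0: (5−5)−0=0 ⇒ 0
Ȟ^1: (5−0)−5=0 plus torsion [2] ⇒ Z/2
Ȟ^2: (0−0)−0=0 ⇒ 0

Ȟ^0 ≅ 0, Ȟ^1 ≅ Z/2, Ȟ^2 ≅ 0


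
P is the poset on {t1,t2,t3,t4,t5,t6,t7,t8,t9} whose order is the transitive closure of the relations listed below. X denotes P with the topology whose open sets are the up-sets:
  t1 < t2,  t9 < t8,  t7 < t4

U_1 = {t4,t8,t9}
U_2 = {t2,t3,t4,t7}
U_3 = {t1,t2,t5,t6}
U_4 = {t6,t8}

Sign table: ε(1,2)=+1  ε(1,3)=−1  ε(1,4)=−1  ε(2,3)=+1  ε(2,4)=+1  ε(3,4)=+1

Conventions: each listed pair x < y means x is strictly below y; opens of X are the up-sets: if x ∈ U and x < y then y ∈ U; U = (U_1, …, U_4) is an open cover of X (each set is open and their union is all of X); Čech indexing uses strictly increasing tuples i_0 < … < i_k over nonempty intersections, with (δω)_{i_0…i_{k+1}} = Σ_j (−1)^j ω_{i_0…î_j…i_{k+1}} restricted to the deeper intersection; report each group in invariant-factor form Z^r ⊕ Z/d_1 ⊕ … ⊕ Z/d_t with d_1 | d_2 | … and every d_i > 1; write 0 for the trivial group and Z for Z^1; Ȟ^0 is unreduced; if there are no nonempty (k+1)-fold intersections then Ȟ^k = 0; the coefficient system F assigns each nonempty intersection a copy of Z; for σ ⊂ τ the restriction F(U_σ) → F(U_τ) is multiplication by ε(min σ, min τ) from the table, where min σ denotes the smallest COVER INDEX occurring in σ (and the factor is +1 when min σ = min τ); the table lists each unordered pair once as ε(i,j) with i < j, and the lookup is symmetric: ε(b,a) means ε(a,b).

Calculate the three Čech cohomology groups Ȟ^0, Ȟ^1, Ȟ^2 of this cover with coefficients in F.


Ȟ^0 = 0, Ȟ^1 = Z/2 and Ȟ^2 = 0

nonempty intersections:
  U12={t4} U14={t8} U23={t2} U34={t6}
C dims 4,4; δ0: rk 4, SNF 1^3·2
Ȟ^0: (4−4)−0=0 ⇒ 0
Ȟ^1: (4−0)−4=0 plus torsion [2] ⇒ Z/2
Ȟ^2: (0−0)−0=0 ⇒ 0


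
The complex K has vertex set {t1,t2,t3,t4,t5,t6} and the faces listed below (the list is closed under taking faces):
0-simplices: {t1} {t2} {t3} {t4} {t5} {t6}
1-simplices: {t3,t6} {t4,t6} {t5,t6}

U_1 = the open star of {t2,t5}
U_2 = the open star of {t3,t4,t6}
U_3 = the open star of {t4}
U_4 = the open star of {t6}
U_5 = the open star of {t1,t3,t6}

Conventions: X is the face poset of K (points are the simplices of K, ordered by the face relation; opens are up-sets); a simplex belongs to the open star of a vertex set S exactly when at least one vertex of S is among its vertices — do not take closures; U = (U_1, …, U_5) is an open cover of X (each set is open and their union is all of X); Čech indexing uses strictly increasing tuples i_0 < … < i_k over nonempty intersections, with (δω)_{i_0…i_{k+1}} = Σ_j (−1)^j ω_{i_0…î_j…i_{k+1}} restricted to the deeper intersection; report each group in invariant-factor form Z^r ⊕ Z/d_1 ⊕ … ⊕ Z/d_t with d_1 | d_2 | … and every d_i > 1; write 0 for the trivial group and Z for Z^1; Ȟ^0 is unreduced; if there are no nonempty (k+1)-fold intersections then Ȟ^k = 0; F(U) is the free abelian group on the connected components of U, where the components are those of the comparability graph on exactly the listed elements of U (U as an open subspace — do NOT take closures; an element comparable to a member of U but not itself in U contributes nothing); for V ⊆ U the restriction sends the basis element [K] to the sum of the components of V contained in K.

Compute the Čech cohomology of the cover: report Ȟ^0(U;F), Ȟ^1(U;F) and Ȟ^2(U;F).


cover nerve:
  U1={{t2},{t5},{t5,t6}} U2={{t3},{t4},{t6},{t3,t6},{t4,t6},{t5,t6}} U3={{t4},{t4,t6}} U4={{t6},{t3,t6},{t4,t6},{t5,t6}} U5={{t1},{t3},{t6},{t3,t6},{t4,t6},{t5,t6}}
  U12={{t5,t6}} U14={{t5,t6}} U15={{t5,t6}} U23={{t4},{t4,t6}} U24={{t6},{t3,t6},{t4,t6},{t5,t6}} U25={{t3},{t6},{t3,t6},{t4,t6},{t5,t6}} U34={{t4,t6}} U35={{t4,t6}} U45={{t6},{t3,t6},{t4,t6},{t5,t6}}
  U124={{t5,t6}} U125={{t5,t6}} U145={{t5,t6}} U234={{t4,t6}} U235={{t4,t6}} U245={{t6},{t3,t6},{t4,t6},{t5,t6}} U345={{t4,t6}}
  U1245={{t5,t6}} U2345={{t4,t6}}
components per intersection:
  U1: {{t2}} {{t5},{t5,t6}}
  U2: {{t3},{t4},{t6},{t3,t6},{t4,t6},{t5,t6}}
  U3: {{t4},{t4,t6}}
  U4: {{t6},{t3,t6},{t4,t6},{t5,t6}}
  U5: {{t1}} {{t3},{t6},{t3,t6},{t4,t6},{t5,t6}}
  U12: {{t5,t6}}
  U14: {{t5,t6}}
  U15: {{t5,t6}}
  U23: {{t4},{t4,t6}}
  U24: {{t6},{t3,t6},{t4,t6},{t5,t6}}
  U25: {{t3},{t6},{t3,t6},{t4,t6},{t5,t6}}
  U34: {{t4,t6}}
  U35: {{t4,t6}}
  U45: {{t6},{t3,t6},{t4,t6},{t5,t6}}
  U124: {{t5,t6}}
  U125: {{t5,t6}}
  U145: {{t5,t6}}
  U234: {{t4,t6}}
  U235: {{t4,t6}}
  U245: {{t6},{t3,t6},{t4,t6},{t5,t6}}
  U345: {{t4,t6}}
  U1245: {{t5,t6}}
  U2345: {{t4,t6}}
C dims 7,9,7,2; δ0: rk 4, SNF 1^4; δ1: rk 5, SNF 1^5; δ2: rk 2, SNF 1^2
Ȟ^0: (7−4)−0=3 ⇒ Z^3
Ȟ^1: (9−5)−4=0 ⇒ 0
Ȟ^2: (7−2)−5=0 ⇒ 0

Ȟ^0 ≅ Z^3; Ȟ^1 ≅ 0; Ȟ^2 ≅ 0


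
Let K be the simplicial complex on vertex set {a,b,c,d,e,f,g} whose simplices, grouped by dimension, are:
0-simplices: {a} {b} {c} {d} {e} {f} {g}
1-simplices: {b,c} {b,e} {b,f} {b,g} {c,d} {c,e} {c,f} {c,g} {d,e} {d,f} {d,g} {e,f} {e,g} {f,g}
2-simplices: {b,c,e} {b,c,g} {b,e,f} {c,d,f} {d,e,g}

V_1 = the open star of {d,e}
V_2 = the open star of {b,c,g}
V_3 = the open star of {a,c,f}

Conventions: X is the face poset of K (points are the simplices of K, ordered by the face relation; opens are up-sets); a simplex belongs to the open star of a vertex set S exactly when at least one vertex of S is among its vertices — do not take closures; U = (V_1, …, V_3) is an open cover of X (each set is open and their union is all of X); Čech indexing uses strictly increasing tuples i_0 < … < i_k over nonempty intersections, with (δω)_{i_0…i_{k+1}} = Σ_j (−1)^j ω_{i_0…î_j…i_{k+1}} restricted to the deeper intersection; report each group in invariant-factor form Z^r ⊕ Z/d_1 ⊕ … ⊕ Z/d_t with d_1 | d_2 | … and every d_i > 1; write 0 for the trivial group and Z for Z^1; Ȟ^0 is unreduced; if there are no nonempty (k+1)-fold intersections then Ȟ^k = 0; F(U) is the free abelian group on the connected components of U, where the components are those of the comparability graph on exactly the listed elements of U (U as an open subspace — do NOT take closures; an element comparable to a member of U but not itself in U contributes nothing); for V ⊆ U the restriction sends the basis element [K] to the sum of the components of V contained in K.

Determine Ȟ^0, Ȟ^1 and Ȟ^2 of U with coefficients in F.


nonempty overlaps:
  V1={{d},{e},{b,e},{c,d},{c,e},{d,e},{d,f},{d,g},{e,f},{e,g},{b,c,e},{b,e,f},{c,d,f},{d,e,g}} V2={{b},{c},{g},{b,c},{b,e},{b,f},{b,g},{c,d},{c,e},{c,f},{c,g},{d,g},{e,g},{f,g},{b,c,e},{b,c,g},{b,e,f},{c,d,f},{d,e,g}} V3={{a},{c},{f},{b,c},{b,f},{c,d},{c,e},{c,f},{c,g},{d,f},{e,f},{f,g},{b,c,e},{b,c,g},{b,e,f},{c,d,f}}
  V12={{b,e},{c,d},{c,e},{d,g},{e,g},{b,c,e},{b,e,f},{c,d,f},{d,e,g}} V13={{c,d},{c,e},{d,f},{e,f},{b,c,e},{b,e,f},{c,d,f}} V23={{c},{b,c},{b,f},{c,d},{c,e},{c,f},{c,g},{f,g},{b,c,e},{b,c,g},{b,e,f},{c,d,f}}
  V123={{c,d},{c,e},{b,c,e},{b,e,f},{c,d,f}}
components per intersection:
  V1: {{d},{e},{b,e},{c,d},{c,e},{d,e},{d,f},{d,g},{e,f},{e,g},{b,c,e},{b,e,f},{c,d,f},{d,e,g}}
  V2: {{b},{c},{g},{b,c},{b,e},{b,f},{b,g},{c,d},{c,e},{c,f},{c,g},{d,g},{e,g},{f,g},{b,c,e},{b,c,g},{b,e,f},{c,d,f},{d,e,g}}
  V3: {{a}} {{c},{f},{b,c},{b,f},{c,d},{c,e},{c,f},{c,g},{d,f},{e,f},{f,g},{b,c,e},{b,c,g},{b,e,f},{c,d,f}}
  V12: {{b,e},{c,e},{b,c,e},{b,e,f}} {{c,d},{c,d,f}} {{d,g},{e,g},{d,e,g}}
  V13: {{c,d},{d,f},{c,d,f}} {{c,e},{b,c,e}} {{e,f},{b,e,f}}
  V23: {{c},{b,c},{c,d},{c,e},{c,f},{c,g},{b,c,e},{b,c,g},{c,d,f}} {{b,f},{b,e,f}} {{f,g}}
  V123: {{c,d},{c,d,f}} {{c,e},{b,c,e}} {{b,e,f}}
C dims 4,9,3; δ0: rk 2, SNF 1^2; δ1: rk 3, SNF 1^3
degree 0: 4−2−0 = 2 → Ȟ^0 ≅ Z^2
degree 1: 9−3−2 = 4 → Ȟ^1 ≅ Z^4
degree 2: 3−0−3 = 0 → Ȟ^2 ≅ 0

Ȟ^0 = Z^2, Ȟ^1 = Z^4 and Ȟ^2 = 0


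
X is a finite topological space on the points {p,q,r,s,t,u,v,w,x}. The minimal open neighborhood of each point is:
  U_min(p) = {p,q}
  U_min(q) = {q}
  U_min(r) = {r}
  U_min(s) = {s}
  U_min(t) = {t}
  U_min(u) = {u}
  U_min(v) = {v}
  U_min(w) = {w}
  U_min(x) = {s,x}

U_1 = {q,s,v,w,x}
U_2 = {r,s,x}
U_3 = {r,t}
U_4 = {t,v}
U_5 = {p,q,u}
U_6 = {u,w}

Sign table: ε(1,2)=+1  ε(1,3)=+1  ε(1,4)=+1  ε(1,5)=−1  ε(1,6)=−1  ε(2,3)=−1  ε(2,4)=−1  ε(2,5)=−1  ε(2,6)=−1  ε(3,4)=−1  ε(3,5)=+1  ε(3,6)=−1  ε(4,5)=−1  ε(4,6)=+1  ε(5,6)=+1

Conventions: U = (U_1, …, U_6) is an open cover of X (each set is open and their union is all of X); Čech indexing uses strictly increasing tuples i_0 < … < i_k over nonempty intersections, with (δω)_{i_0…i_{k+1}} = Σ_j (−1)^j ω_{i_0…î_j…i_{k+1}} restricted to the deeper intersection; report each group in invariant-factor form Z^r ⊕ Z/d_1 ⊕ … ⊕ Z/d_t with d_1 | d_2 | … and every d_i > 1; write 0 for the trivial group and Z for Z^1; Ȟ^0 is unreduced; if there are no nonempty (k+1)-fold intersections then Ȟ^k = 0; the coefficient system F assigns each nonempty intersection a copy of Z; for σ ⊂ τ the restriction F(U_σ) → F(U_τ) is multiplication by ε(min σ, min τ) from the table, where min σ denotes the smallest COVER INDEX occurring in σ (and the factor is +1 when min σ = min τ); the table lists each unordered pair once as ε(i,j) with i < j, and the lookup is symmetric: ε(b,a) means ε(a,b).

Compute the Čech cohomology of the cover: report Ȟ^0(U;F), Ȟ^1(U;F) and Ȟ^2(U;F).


nonempty intersections:
  U12={s,x} U14={v} U15={q} U16={w} U23={r} U34={t} U56={u}
C dims 6,7; δ0: rk 5, SNF 1^5
Ȟ^0: (6−5)−0=1 ⇒ Z
Ȟ^1: (7−0)−5=2 ⇒ Z^2
Ȟ^2: (0−0)−0=0 ⇒ 0

Ȟ^0 ≅ Z, Ȟ^1 ≅ Z^2 and Ȟ^2 ≅ 0


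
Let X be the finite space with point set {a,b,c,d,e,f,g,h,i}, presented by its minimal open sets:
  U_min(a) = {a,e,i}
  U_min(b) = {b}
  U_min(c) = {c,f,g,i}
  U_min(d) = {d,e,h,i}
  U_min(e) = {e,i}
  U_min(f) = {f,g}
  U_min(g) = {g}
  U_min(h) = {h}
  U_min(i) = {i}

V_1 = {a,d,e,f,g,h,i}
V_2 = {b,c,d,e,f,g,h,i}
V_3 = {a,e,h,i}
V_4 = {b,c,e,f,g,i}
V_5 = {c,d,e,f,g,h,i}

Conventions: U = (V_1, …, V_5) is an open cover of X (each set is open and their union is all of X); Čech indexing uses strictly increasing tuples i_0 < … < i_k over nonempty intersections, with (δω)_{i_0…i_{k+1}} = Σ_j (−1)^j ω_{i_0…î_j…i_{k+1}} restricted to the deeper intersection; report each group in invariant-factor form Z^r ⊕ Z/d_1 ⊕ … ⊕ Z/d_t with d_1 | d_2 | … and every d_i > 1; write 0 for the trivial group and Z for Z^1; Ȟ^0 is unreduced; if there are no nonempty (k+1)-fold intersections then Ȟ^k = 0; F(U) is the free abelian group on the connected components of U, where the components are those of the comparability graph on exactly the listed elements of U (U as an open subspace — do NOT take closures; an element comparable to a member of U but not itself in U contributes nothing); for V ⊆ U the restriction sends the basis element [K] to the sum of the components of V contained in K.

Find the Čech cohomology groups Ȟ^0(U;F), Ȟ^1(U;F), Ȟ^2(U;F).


Ȟ^0(U;F) ≅ Z^2, Ȟ^1(U;F) ≅ 0, Ȟ^2(U;F) ≅ 0

nerve of the cover:
  V12={d,e,f,g,h,i} V13={a,e,h,i} V14={e,f,g,i} V15={d,e,f,g,h,i} V23={e,h,i} V24={b,c,e,f,g,i} V25={c,d,e,f,g,h,i} V34={e,i} V35={e,h,i} V45={c,e,f,g,i}
  V123={e,h,i} V124={e,f,g,i} V125={d,e,f,g,h,i} V134={e,i} V135={e,h,i} V145={e,f,g,i} V234={e,i} V235={e,h,i} V245={c,e,f,g,i} V345={e,i}
  V1234={e,i} V1235={e,h,i} V1245={e,f,g,i} V1345={e,i} V2345={e,i}
  V12345={e,i}
components per intersection:
  V1: {a,d,e,h,i} {f,g}
  V2: {b} {c,d,e,f,g,h,i}
  V3: {a,e,i} {h}
  V4: {b} {c,e,f,g,i}
  V5: {c,d,e,f,g,h,i}
  V12: {d,e,h,i} {f,g}
  V13: {a,e,i} {h}
  V14: {e,i} {f,g}
  V15: {d,e,h,i} {f,g}
  V23: {e,i} {h}
  V24: {b} {c,e,f,g,i}
  V25: {c,d,e,f,g,h,i}
  V34: {e,i}
  V35: {e,i} {h}
  V45: {c,e,f,g,i}
  V123: {e,i} {h}
  V124: {e,i} {f,g}
  V125: {d,e,h,i} {f,g}
  V134: {e,i}
  V135: {e,i} {h}
  V145: {e,i} {f,g}
  V234: {e,i}
  V235: {e,i} {h}
  V245: {c,e,f,g,i}
  V345: {e,i}
  V1234: {e,i}
  V1235: {e,i} {h}
  V1245: {e,i} {f,g}
  V1345: {e,i}
  V2345: {e,i}
  V12345: {e,i}
C dims 9,17,16,7; δ0: rk 7, SNF 1^7; δ1: rk 10, SNF 1^10; δ2: rk 6, SNF 1^6
Ȟ^0 = (9 − 7) − 0 = 2, so Ȟ^0 ≅ Z^2
Ȟ^1 = (17 − 10) − 7 = 0, so Ȟ^1 ≅ 0
Ȟ^2 = (16 − 6) − 10 = 0, so Ȟ^2 ≅ 0


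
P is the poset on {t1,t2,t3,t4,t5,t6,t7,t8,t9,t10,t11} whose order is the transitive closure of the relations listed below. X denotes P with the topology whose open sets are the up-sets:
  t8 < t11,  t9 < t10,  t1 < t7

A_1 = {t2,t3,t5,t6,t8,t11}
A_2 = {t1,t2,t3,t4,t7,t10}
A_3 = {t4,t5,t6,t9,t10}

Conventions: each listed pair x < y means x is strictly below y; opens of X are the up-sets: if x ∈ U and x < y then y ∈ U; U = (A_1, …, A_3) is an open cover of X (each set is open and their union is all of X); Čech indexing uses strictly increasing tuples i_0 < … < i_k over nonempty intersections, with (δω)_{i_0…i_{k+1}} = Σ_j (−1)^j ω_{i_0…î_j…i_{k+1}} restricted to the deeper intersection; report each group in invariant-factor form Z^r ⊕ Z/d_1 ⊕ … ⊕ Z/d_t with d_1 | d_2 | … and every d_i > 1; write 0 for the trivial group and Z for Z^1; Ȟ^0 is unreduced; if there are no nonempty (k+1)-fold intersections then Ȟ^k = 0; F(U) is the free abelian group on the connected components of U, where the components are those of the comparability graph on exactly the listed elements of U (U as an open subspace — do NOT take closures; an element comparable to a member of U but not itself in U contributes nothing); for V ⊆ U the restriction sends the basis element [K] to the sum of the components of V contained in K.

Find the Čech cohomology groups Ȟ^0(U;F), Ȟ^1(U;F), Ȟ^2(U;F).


cover nerve:
  A12={t2,t3} A13={t5,t6} A23={t4,t10}
components per intersection:
  A1: {t2} {t3} {t5} {t6} {t8,t11}
  A2: {t1,t7} {t2} {t3} {t4} {t10}
  A3: {t4} {t5} {t6} {t9,t10}
  A12: {t2} {t3}
  A13: {t5} {t6}
  A23: {t4} {t10}
C dims 14,6; δ0: rk 6, SNF 1^6
Ȟ^0: (14−6)−0=8 ⇒ Z^8
Ȟ^1: (6−0)−6=0 ⇒ 0
Ȟ^2: (0−0)−0=0 ⇒ 0

Ȟ^0(U;F) ≅ Z^8; Ȟ^1(U;F) ≅ 0; Ȟ^2(U;F) ≅ 0


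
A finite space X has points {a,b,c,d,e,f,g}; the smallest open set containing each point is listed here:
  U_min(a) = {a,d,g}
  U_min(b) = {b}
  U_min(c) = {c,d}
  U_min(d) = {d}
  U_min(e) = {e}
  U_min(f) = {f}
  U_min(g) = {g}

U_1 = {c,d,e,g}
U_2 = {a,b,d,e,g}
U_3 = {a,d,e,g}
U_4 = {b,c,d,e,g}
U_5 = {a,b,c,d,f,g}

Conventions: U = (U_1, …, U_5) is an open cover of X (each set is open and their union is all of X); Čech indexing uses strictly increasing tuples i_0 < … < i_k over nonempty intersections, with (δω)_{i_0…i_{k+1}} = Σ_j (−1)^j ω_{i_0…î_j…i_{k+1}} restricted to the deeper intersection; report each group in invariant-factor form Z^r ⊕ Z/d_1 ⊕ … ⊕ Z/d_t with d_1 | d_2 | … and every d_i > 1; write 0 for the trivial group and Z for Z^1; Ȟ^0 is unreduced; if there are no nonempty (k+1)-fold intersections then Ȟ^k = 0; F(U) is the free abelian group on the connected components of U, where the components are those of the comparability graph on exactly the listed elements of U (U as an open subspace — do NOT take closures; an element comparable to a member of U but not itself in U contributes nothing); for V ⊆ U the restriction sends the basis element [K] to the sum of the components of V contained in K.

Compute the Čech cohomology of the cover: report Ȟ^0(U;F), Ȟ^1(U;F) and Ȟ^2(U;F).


Ȟ^0(U;F) ≅ Z^4; Ȟ^1(U;F) ≅ 0; Ȟ^2(U;F) ≅ 0

nerve simplices:
  U12={d,e,g} U13={d,e,g} U14={c,d,e,g} U15={c,d,g} U23={a,d,e,g} U24={b,d,e,g} U25={a,b,d,g} U34={d,e,g} U35={a,d,g} U45={b,c,d,g}
  U123={d,e,g} U124={d,e,g} U125={d,g} U134={d,e,g} U135={d,g} U145={c,d,g} U234={d,e,g} U235={a,d,g} U245={b,d,g} U345={d,g}
  U1234={d,e,g} U1235={d,g} U1245={d,g} U1345={d,g} U2345={d,g}
  U12345={d,g}
components per intersection:
  U1: {c,d} {e} {g}
  U2: {a,d,g} {b} {e}
  U3: {a,d,g} {e}
  U4: {b} {c,d} {e} {g}
  U5: {a,c,d,g} {b} {f}
  U12: {d} {e} {g}
  U13: {d} {e} {g}
  U14: {c,d} {e} {g}
  U15: {c,d} {g}
  U23: {a,d,g} {e}
  U24: {b} {d} {e} {g}
  U25: {a,d,g} {b}
  U34: {d} {e} {g}
  U35: {a,d,g}
  U45: {b} {c,d} {g}
  U123: {d} {e} {g}
  U124: {d} {e} {g}
  U125: {d} {g}
  U134: {d} {e} {g}
  U135: {d} {g}
  U145: {c,d} {g}
  U234: {d} {e} {g}
  U235: {a,d,g}
  U245: {b} {d} {g}
  U345: {d} {g}
  U1234: {d} {e} {g}
  U1235: {d} {g}
  U1245: {d} {g}
  U1345: {d} {g}
  U2345: {d} {g}
  U12345: {d} {g}
C dims 15,26,24,11; δ0: rk 11, SNF 1^11; δ1: rk 15, SNF 1^15; δ2: rk 9, SNF 1^9
degree 0: 15−11−0 = 4 → Ȟ^0 ≅ Z^4
degree 1: 26−15−11 = 0 → Ȟ^1 ≅ 0
degree 2: 24−9−15 = 0 → Ȟ^2 ≅ 0


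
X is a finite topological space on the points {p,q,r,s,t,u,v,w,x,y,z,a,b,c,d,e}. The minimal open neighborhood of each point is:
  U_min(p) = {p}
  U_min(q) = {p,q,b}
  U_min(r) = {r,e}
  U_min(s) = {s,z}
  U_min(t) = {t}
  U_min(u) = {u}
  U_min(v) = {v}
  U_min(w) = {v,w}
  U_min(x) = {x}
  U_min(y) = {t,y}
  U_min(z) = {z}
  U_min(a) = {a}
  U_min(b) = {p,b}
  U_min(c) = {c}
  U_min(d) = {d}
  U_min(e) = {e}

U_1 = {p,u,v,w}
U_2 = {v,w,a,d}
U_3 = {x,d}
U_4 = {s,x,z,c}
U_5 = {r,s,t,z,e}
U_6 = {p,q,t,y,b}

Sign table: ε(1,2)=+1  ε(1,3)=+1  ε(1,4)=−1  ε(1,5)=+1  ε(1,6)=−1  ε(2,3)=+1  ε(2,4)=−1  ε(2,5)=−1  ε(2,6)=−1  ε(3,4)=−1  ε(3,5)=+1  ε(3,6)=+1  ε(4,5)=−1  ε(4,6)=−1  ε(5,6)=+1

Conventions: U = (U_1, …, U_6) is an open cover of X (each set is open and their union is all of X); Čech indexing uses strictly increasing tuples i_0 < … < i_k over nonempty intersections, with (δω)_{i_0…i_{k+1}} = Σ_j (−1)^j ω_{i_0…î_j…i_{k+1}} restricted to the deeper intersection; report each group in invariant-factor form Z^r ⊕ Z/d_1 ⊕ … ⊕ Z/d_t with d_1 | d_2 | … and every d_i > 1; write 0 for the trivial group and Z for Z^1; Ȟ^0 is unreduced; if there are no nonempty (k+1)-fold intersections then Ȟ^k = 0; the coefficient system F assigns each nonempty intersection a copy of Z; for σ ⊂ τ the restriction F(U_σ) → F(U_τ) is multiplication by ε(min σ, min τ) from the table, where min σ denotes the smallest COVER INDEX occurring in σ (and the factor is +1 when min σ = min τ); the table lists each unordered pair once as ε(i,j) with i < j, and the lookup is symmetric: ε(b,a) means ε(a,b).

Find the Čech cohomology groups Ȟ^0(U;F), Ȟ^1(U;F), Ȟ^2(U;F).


Ȟ^0 = 0, Ȟ^1 = Z/2 and Ȟ^2 = 0

intersection data:
  U12={v,w} U16={p} U23={d} U34={x} U45={s,z} U56={t}
C dims 6,6; δ0: rk 6, SNF 1^5·2
Ȟ^0 = (6 − 6) − 0 = 0, so Ȟ^0 ≅ 0
Ȟ^1 = (6 − 0) − 6 = 0 plus torsion [2], so Ȟ^1 ≅ Z/2
Ȟ^2 = (0 − 0) − 0 = 0, so Ȟ^2 ≅ 0


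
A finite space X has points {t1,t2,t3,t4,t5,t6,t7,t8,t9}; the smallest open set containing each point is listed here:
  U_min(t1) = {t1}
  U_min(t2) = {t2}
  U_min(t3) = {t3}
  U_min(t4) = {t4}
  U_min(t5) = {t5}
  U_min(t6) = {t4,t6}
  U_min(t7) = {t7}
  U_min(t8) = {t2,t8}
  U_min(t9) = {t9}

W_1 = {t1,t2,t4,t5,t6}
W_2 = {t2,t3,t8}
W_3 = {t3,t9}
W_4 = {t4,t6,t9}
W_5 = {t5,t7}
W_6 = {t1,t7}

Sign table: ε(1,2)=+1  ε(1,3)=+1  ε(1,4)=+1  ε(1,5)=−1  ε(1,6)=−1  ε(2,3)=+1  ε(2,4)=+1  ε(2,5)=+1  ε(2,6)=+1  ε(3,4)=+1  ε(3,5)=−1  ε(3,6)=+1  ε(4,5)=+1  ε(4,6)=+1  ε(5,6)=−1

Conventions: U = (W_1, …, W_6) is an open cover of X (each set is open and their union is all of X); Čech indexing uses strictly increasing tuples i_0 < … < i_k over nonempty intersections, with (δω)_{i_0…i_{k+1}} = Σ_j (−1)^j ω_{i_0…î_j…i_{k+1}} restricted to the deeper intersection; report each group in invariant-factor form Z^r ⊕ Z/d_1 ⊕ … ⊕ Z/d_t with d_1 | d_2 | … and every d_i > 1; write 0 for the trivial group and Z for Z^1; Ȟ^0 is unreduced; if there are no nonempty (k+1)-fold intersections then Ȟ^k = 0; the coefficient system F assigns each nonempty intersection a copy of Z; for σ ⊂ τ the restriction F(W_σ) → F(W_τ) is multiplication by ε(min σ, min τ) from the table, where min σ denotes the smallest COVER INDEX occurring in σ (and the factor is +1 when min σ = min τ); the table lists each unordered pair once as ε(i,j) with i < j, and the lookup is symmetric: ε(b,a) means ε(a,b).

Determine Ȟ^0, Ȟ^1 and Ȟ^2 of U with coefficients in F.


Ȟ^0 = 0; Ȟ^1 = Z ⊕ Z/2; Ȟ^2 = 0

nerve simplices:
  W12={t2} W14={t4,t6} W15={t5} W16={t1} W23={t3} W34={t9} W56={t7}
C dims 6,7; δ0: rk 6, SNF 1^5·2
degree 0: 6−6−0 = 0 → Ȟ^0 ≅ 0
degree 1: 7−0−6 = 1 plus torsion [2] → Ȟ^1 ≅ Z ⊕ Z/2
degree 2: 0−0−0 = 0 → Ȟ^2 ≅ 0


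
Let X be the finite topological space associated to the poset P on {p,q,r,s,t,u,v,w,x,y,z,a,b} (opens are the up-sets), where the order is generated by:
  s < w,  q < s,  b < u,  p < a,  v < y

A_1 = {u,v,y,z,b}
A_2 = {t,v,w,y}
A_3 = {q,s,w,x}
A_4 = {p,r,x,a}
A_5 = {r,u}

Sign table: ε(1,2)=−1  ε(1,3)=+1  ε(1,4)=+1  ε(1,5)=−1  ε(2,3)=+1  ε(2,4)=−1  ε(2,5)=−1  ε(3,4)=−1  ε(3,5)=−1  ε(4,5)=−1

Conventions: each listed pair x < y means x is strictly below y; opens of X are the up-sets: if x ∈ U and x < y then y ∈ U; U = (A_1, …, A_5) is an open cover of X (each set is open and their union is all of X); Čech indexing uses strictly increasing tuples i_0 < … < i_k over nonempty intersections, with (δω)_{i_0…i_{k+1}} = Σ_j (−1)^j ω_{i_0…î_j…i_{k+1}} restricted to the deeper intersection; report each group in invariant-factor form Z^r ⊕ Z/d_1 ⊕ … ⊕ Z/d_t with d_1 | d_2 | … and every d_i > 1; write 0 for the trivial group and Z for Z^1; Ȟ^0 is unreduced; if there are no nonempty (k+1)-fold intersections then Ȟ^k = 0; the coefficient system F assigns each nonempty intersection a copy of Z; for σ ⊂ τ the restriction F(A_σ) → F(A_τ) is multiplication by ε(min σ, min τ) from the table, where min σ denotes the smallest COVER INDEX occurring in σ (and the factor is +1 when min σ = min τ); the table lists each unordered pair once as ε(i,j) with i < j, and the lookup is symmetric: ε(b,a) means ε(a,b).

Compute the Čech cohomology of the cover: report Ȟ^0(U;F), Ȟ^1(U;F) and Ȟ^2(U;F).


Ȟ^0 = Z,  Ȟ^1 = Z,  Ȟ^2 = 0

nonempty intersections:
  A12={v,y} A15={u} A23={w} A34={x} A45={r}
C dims 5,5; δ0: rk 4, SNF 1^4
Ȟ^0: (5−4)−0=1 ⇒ Z
Ȟ^1: (5−0)−4=1 ⇒ Z
Ȟ^2: (0−0)−0=0 ⇒ 0


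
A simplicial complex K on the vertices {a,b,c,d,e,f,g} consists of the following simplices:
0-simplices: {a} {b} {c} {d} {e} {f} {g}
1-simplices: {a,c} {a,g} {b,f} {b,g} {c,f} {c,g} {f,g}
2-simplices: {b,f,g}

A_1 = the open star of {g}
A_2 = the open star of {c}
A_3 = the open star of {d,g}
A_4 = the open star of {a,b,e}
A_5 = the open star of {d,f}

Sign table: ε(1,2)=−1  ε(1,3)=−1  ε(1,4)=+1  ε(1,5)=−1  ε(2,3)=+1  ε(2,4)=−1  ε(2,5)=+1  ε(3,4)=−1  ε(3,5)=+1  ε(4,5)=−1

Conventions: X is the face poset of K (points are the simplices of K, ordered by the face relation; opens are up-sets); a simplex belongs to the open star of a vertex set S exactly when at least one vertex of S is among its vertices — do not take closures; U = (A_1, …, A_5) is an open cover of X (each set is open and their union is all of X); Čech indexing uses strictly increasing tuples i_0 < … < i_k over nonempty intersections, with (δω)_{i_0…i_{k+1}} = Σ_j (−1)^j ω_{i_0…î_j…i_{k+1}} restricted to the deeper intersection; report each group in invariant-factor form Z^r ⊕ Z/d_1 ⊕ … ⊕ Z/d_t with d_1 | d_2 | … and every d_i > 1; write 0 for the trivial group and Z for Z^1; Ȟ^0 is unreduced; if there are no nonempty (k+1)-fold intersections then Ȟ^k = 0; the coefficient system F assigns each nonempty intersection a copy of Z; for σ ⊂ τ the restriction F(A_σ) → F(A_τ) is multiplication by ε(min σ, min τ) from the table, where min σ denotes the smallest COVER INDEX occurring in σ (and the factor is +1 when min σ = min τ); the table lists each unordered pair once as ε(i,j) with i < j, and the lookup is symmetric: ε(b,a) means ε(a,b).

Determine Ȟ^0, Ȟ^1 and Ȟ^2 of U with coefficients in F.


nonempty intersections:
  A1={{g},{a,g},{b,g},{c,g},{f,g},{b,f,g}} A2={{c},{a,c},{c,f},{c,g}} A3={{d},{g},{a,g},{b,g},{c,g},{f,g},{b,f,g}} A4={{a},{b},{e},{a,c},{a,g},{b,f},{b,g},{b,f,g}} A5={{d},{f},{b,f},{c,f},{f,g},{b,f,g}}
  A12={{c,g}} A13={{g},{a,g},{b,g},{c,g},{f,g},{b,f,g}} A14={{a,g},{b,g},{b,f,g}} A15={{f,g},{b,f,g}} A23={{c,g}} A24={{a,c}} A25={{c,f}} A34={{a,g},{b,g},{b,f,g}} A35={{d},{f,g},{b,f,g}} A45={{b,f},{b,f,g}}
  A123={{c,g}} A134={{a,g},{b,g},{b,f,g}} A135={{f,g},{b,f,g}} A145={{b,f,g}} A345={{b,f,g}}
  A1345={{b,f,g}}
C dims 5,10,5,1; δ0: rk 4, SNF 1^4; δ1: rk 4, SNF 1^4; δ2: rk 1, SNF 1^1
Ȟ^0: (5−4)−0=1 ⇒ Z
Ȟ^1: (10−4)−4=2 ⇒ Z^2
Ȟ^2: (5−1)−4=0 ⇒ 0

Ȟ^0(U;F) ≅ Z, Ȟ^1(U;F) ≅ Z^2, Ȟ^2(U;F) ≅ 0


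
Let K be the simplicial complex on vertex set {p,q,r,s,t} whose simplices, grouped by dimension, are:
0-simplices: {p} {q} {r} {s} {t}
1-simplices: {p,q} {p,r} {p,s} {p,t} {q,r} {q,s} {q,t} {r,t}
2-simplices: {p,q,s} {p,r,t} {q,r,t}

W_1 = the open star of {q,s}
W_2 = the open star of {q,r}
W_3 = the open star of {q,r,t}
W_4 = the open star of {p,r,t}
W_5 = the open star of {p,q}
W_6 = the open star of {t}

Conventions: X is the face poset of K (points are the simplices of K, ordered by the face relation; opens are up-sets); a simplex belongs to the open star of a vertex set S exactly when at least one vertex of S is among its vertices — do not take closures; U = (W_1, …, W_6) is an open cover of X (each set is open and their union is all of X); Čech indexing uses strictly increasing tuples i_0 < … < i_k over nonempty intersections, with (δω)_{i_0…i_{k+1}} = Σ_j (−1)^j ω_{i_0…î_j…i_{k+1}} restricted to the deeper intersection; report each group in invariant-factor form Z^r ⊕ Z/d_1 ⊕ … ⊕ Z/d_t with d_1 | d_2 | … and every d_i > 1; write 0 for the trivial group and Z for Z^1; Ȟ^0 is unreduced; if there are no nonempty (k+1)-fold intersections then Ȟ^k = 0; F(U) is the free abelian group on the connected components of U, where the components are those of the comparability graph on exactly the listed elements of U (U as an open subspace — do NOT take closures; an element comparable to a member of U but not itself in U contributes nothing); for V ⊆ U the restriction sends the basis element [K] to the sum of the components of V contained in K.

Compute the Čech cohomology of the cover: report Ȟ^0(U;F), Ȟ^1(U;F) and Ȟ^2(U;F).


nerve simplices:
  W1={{q},{s},{p,q},{p,s},{q,r},{q,s},{q,t},{p,q,s},{q,r,t}} W2={{q},{r},{p,q},{p,r},{q,r},{q,s},{q,t},{r,t},{p,q,s},{p,r,t},{q,r,t}} W3={{q},{r},{t},{p,q},{p,r},{p,t},{q,r},{q,s},{q,t},{r,t},{p,q,s},{p,r,t},{q,r,t}} W4={{p},{r},{t},{p,q},{p,r},{p,s},{p,t},{q,r},{q,t},{r,t},{p,q,s},{p,r,t},{q,r,t}} W5={{p},{q},{p,q},{p,r},{p,s},{p,t},{q,r},{q,s},{q,t},{p,q,s},{p,r,t},{q,r,t}} W6={{t},{p,t},{q,t},{r,t},{p,r,t},{q,r,t}}
  W12={{q},{p,q},{q,r},{q,s},{q,t},{p,q,s},{q,r,t}} W13={{q},{p,q},{q,r},{q,s},{q,t},{p,q,s},{q,r,t}} W14={{p,q},{p,s},{q,r},{q,t},{p,q,s},{q,r,t}} W15={{q},{p,q},{p,s},{q,r},{q,s},{q,t},{p,q,s},{q,r,t}} W16={{q,t},{q,r,t}} W23={{q},{r},{p,q},{p,r},{q,r},{q,s},{q,t},{r,t},{p,q,s},{p,r,t},{q,r,t}} W24={{r},{p,q},{p,r},{q,r},{q,t},{r,t},{p,q,s},{p,r,t},{q,r,t}} W25={{q},{p,q},{p,r},{q,r},{q,s},{q,t},{p,q,s},{p,r,t},{q,r,t}} W26={{q,t},{r,t},{p,r,t},{q,r,t}} W34={{r},{t},{p,q},{p,r},{p,t},{q,r},{q,t},{r,t},{p,q,s},{p,r,t},{q,r,t}} W35={{q},{p,q},{p,r},{p,t},{q,r},{q,s},{q,t},{p,q,s},{p,r,t},{q,r,t}} W36={{t},{p,t},{q,t},{r,t},{p,r,t},{q,r,t}} W45={{p},{p,q},{p,r},{p,s},{p,t},{q,r},{q,t},{p,q,s},{p,r,t},{q,r,t}} W46={{t},{p,t},{q,t},{r,t},{p,r,t},{q,r,t}} W56={{p,t},{q,t},{p,r,t},{q,r,t}}
  W123={{q},{p,q},{q,r},{q,s},{q,t},{p,q,s},{q,r,t}} W124={{p,q},{q,r},{q,t},{p,q,s},{q,r,t}} W125={{q},{p,q},{q,r},{q,s},{q,t},{p,q,s},{q,r,t}} W126={{q,t},{q,r,t}} W134={{p,q},{q,r},{q,t},{p,q,s},{q,r,t}} W135={{q},{p,q},{q,r},{q,s},{q,t},{p,q,s},{q,r,t}} W136={{q,t},{q,r,t}} W145={{p,q},{p,s},{q,r},{q,t},{p,q,s},{q,r,t}} W146={{q,t},{q,r,t}} W156={{q,t},{q,r,t}} W234={{r},{p,q},{p,r},{q,r},{q,t},{r,t},{p,q,s},{p,r,t},{q,r,t}} W235={{q},{p,q},{p,r},{q,r},{q,s},{q,t},{p,q,s},{p,r,t},{q,r,t}} W236={{q,t},{r,t},{p,r,t},{q,r,t}} W245={{p,q},{p,r},{q,r},{q,t},{p,q,s},{p,r,t},{q,r,t}} W246={{q,t},{r,t},{p,r,t},{q,r,t}} W256={{q,t},{p,r,t},{q,r,t}} W345={{p,q},{p,r},{p,t},{q,r},{q,t},{p,q,s},{p,r,t},{q,r,t}} W346={{t},{p,t},{q,t},{r,t},{p,r,t},{q,r,t}} W356={{p,t},{q,t},{p,r,t},{q,r,t}} W456={{p,t},{q,t},{p,r,t},{q,r,t}}
  W1234={{p,q},{q,r},{q,t},{p,q,s},{q,r,t}} W1235={{q},{p,q},{q,r},{q,s},{q,t},{p,q,s},{q,r,t}} W1236={{q,t},{q,r,t}} W1245={{p,q},{q,r},{q,t},{p,q,s},{q,r,t}} W1246={{q,t},{q,r,t}} W1256={{q,t},{q,r,t}} W1345={{p,q},{q,r},{q,t},{p,q,s},{q,r,t}} W1346={{q,t},{q,r,t}} W1356={{q,t},{q,r,t}} W1456={{q,t},{q,r,t}} W2345={{p,q},{p,r},{q,r},{q,t},{p,q,s},{p,r,t},{q,r,t}} W2346={{q,t},{r,t},{p,r,t},{q,r,t}} W2356={{q,t},{p,r,t},{q,r,t}} W2456={{q,t},{p,r,t},{q,r,t}} W3456={{p,t},{q,t},{p,r,t},{q,r,t}}
  W12345={{p,q},{q,r},{q,t},{p,q,s},{q,r,t}} W12346={{q,t},{q,r,t}} W12356={{q,t},{q,r,t}} W12456={{q,t},{q,r,t}} W13456={{q,t},{q,r,t}} W23456={{q,t},{p,r,t},{q,r,t}}
  W123456={{q,t},{q,r,t}}
components per intersection:
  W1: {{q},{s},{p,q},{p,s},{q,r},{q,s},{q,t},{p,q,s},{q,r,t}}
  W2: {{q},{r},{p,q},{p,r},{q,r},{q,s},{q,t},{r,t},{p,q,s},{p,r,t},{q,r,t}}
  W3: {{q},{r},{t},{p,q},{p,r},{p,t},{q,r},{q,s},{q,t},{r,t},{p,q,s},{p,r,t},{q,r,t}}
  W4: {{p},{r},{t},{p,q},{p,r},{p,s},{p,t},{q,r},{q,t},{r,t},{p,q,s},{p,r,t},{q,r,t}}
  W5: {{p},{q},{p,q},{p,r},{p,s},{p,t},{q,r},{q,s},{q,t},{p,q,s},{p,r,t},{q,r,t}}
  W6: {{t},{p,t},{q,t},{r,t},{p,r,t},{q,r,t}}
  W12: {{q},{p,q},{q,r},{q,s},{q,t},{p,q,s},{q,r,t}}
  W13: {{q},{p,q},{q,r},{q,s},{q,t},{p,q,s},{q,r,t}}
  W14: {{p,q},{p,s},{p,q,s}} {{q,r},{q,t},{q,r,t}}
  W15: {{q},{p,q},{p,s},{q,r},{q,s},{q,t},{p,q,s},{q,r,t}}
  W16: {{q,t},{q,r,t}}
  W23: {{q},{r},{p,q},{p,r},{q,r},{q,s},{q,t},{r,t},{p,q,s},{p,r,t},{q,r,t}}
  W24: {{r},{p,r},{q,r},{q,t},{r,t},{p,r,t},{q,r,t}} {{p,q},{p,q,s}}
  W25: {{q},{p,q},{q,r},{q,s},{q,t},{p,q,s},{q,r,t}} {{p,r},{p,r,t}}
  W26: {{q,t},{r,t},{p,r,t},{q,r,t}}
  W34: {{r},{t},{p,r},{p,t},{q,r},{q,t},{r,t},{p,r,t},{q,r,t}} {{p,q},{p,q,s}}
  W35: {{q},{p,q},{q,r},{q,s},{q,t},{p,q,s},{q,r,t}} {{p,r},{p,t},{p,r,t}}
  W36: {{t},{p,t},{q,t},{r,t},{p,r,t},{q,r,t}}
  W45: {{p},{p,q},{p,r},{p,s},{p,t},{p,q,s},{p,r,t}} {{q,r},{q,t},{q,r,t}}
  W46: {{t},{p,t},{q,t},{r,t},{p,r,t},{q,r,t}}
  W56: {{p,t},{p,r,t}} {{q,t},{q,r,t}}
  W123: {{q},{p,q},{q,r},{q,s},{q,t},{p,q,s},{q,r,t}}
  W124: {{p,q},{p,q,s}} {{q,r},{q,t},{q,r,t}}
  W125: {{q},{p,q},{q,r},{q,s},{q,t},{p,q,s},{q,r,t}}
  W126: {{q,t},{q,r,t}}
  W134: {{p,q},{p,q,s}} {{q,r},{q,t},{q,r,t}}
  W135: {{q},{p,q},{q,r},{q,s},{q,t},{p,q,s},{q,r,t}}
  W136: {{q,t},{q,r,t}}
  W145: {{p,q},{p,s},{p,q,s}} {{q,r},{q,t},{q,r,t}}
  W146: {{q,t},{q,r,t}}
  W156: {{q,t},{q,r,t}}
  W234: {{r},{p,r},{q,r},{q,t},{r,t},{p,r,t},{q,r,t}} {{p,q},{p,q,s}}
  W235: {{q},{p,q},{q,r},{q,s},{q,t},{p,q,s},{q,r,t}} {{p,r},{p,r,t}}
  W236: {{q,t},{r,t},{p,r,t},{q,r,t}}
  W245: {{p,q},{p,q,s}} {{p,r},{p,r,t}} {{q,r},{q,t},{q,r,t}}
  W246: {{q,t},{r,t},{p,r,t},{q,r,t}}
  W256: {{q,t},{q,r,t}} {{p,r,t}}
  W345: {{p,q},{p,q,s}} {{p,r},{p,t},{p,r,t}} {{q,r},{q,t},{q,r,t}}
  W346: {{t},{p,t},{q,t},{r,t},{p,r,t},{q,r,t}}
  W356: {{p,t},{p,r,t}} {{q,t},{q,r,t}}
  W456: {{p,t},{p,r,t}} {{q,t},{q,r,t}}
  W1234: {{p,q},{p,q,s}} {{q,r},{q,t},{q,r,t}}
  W1235: {{q},{p,q},{q,r},{q,s},{q,t},{p,q,s},{q,r,t}}
  W1236: {{q,t},{q,r,t}}
  W1245: {{p,q},{p,q,s}} {{q,r},{q,t},{q,r,t}}
  W1246: {{q,t},{q,r,t}}
  W1256: {{q,t},{q,r,t}}
  W1345: {{p,q},{p,q,s}} {{q,r},{q,t},{q,r,t}}
  W1346: {{q,t},{q,r,t}}
  W1356: {{q,t},{q,r,t}}
  W1456: {{q,t},{q,r,t}}
  W2345: {{p,q},{p,q,s}} {{p,r},{p,r,t}} {{q,r},{q,t},{q,r,t}}
  W2346: {{q,t},{r,t},{p,r,t},{q,r,t}}
  W2356: {{q,t},{q,r,t}} {{p,r,t}}
  W2456: {{q,t},{q,r,t}} {{p,r,t}}
  W3456: {{p,t},{p,r,t}} {{q,t},{q,r,t}}
  W12345: {{p,q},{p,q,s}} {{q,r},{q,t},{q,r,t}}
  W12346: {{q,t},{q,r,t}}
  W12356: {{q,t},{q,r,t}}
  W12456: {{q,t},{q,r,t}}
  W13456: {{q,t},{q,r,t}}
  W23456: {{q,t},{q,r,t}} {{p,r,t}}
  W123456: {{q,t},{q,r,t}}
C dims 6,22,32,23; δ0: rk 5, SNF 1^5; δ1: rk 16, SNF 1^16; δ2: rk 16, SNF 1^16
degree 0: 6−5−0 = 1 → Ȟ^0 ≅ Z
degree 1: 22−16−5 = 1 → Ȟ^1 ≅ Z
degree 2: 32−16−16 = 0 → Ȟ^2 ≅ 0

Ȟ^0(U;F) ≅ Z,  Ȟ^1(U;F) ≅ Z,  Ȟ^2(U;F) ≅ 0


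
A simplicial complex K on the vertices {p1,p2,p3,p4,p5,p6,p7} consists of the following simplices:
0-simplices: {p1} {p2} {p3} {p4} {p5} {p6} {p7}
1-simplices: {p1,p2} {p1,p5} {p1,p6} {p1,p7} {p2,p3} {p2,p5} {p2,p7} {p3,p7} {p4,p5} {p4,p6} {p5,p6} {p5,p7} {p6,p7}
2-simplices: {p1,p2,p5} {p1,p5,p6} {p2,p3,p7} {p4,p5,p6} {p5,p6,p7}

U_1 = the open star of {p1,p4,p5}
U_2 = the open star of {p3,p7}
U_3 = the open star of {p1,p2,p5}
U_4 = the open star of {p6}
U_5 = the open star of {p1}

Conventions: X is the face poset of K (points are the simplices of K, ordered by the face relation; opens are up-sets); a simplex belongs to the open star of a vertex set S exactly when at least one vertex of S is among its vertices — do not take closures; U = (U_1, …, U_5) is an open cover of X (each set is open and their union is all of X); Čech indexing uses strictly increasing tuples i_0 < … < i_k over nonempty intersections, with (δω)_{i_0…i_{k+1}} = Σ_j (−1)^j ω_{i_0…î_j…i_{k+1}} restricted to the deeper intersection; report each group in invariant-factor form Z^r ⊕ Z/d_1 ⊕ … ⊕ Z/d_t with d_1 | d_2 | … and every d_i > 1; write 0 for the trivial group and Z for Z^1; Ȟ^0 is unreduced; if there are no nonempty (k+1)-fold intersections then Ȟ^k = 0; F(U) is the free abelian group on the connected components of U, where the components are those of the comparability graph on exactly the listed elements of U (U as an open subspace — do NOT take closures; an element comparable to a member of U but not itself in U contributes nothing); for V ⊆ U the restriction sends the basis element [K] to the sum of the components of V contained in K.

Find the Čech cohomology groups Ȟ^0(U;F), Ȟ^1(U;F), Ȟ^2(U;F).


Ȟ^0 ≅ Z, Ȟ^1 ≅ Z^2, Ȟ^2 ≅ 0

cover nerve:
  U1={{p1},{p4},{p5},{p1,p2},{p1,p5},{p1,p6},{p1,p7},{p2,p5},{p4,p5},{p4,p6},{p5,p6},{p5,p7},{p1,p2,p5},{p1,p5,p6},{p4,p5,p6},{p5,p6,p7}} U2={{p3},{p7},{p1,p7},{p2,p3},{p2,p7},{p3,p7},{p5,p7},{p6,p7},{p2,p3,p7},{p5,p6,p7}} U3={{p1},{p2},{p5},{p1,p2},{p1,p5},{p1,p6},{p1,p7},{p2,p3},{p2,p5},{p2,p7},{p4,p5},{p5,p6},{p5,p7},{p1,p2,p5},{p1,p5,p6},{p2,p3,p7},{p4,p5,p6},{p5,p6,p7}} U4={{p6},{p1,p6},{p4,p6},{p5,p6},{p6,p7},{p1,p5,p6},{p4,p5,p6},{p5,p6,p7}} U5={{p1},{p1,p2},{p1,p5},{p1,p6},{p1,p7},{p1,p2,p5},{p1,p5,p6}}
  U12={{p1,p7},{p5,p7},{p5,p6,p7}} U13={{p1},{p5},{p1,p2},{p1,p5},{p1,p6},{p1,p7},{p2,p5},{p4,p5},{p5,p6},{p5,p7},{p1,p2,p5},{p1,p5,p6},{p4,p5,p6},{p5,p6,p7}} U14={{p1,p6},{p4,p6},{p5,p6},{p1,p5,p6},{p4,p5,p6},{p5,p6,p7}} U15={{p1},{p1,p2},{p1,p5},{p1,p6},{p1,p7},{p1,p2,p5},{p1,p5,p6}} U23={{p1,p7},{p2,p3},{p2,p7},{p5,p7},{p2,p3,p7},{p5,p6,p7}} U24={{p6,p7},{p5,p6,p7}} U25={{p1,p7}} U34={{p1,p6},{p5,p6},{p1,p5,p6},{p4,p5,p6},{p5,p6,p7}} U35={{p1},{p1,p2},{p1,p5},{p1,p6},{p1,p7},{p1,p2,p5},{p1,p5,p6}} U45={{p1,p6},{p1,p5,p6}}
  U123={{p1,p7},{p5,p7},{p5,p6,p7}} U124={{p5,p6,p7}} U125={{p1,p7}} U134={{p1,p6},{p5,p6},{p1,p5,p6},{p4,p5,p6},{p5,p6,p7}} U135={{p1},{p1,p2},{p1,p5},{p1,p6},{p1,p7},{p1,p2,p5},{p1,p5,p6}} U145={{p1,p6},{p1,p5,p6}} U234={{p5,p6,p7}} U235={{p1,p7}} U345={{p1,p6},{p1,p5,p6}}
  U1234={{p5,p6,p7}} U1235={{p1,p7}} U1345={{p1,p6},{p1,p5,p6}}
components per intersection:
  U1: {{p1},{p4},{p5},{p1,p2},{p1,p5},{p1,p6},{p1,p7},{p2,p5},{p4,p5},{p4,p6},{p5,p6},{p5,p7},{p1,p2,p5},{p1,p5,p6},{p4,p5,p6},{p5,p6,p7}}
  U2: {{p3},{p7},{p1,p7},{p2,p3},{p2,p7},{p3,p7},{p5,p7},{p6,p7},{p2,p3,p7},{p5,p6,p7}}
  U3: {{p1},{p2},{p5},{p1,p2},{p1,p5},{p1,p6},{p1,p7},{p2,p3},{p2,p5},{p2,p7},{p4,p5},{p5,p6},{p5,p7},{p1,p2,p5},{p1,p5,p6},{p2,p3,p7},{p4,p5,p6},{p5,p6,p7}}
  U4: {{p6},{p1,p6},{p4,p6},{p5,p6},{p6,p7},{p1,p5,p6},{p4,p5,p6},{p5,p6,p7}}
  U5: {{p1},{p1,p2},{p1,p5},{p1,p6},{p1,p7},{p1,p2,p5},{p1,p5,p6}}
  U12: {{p1,p7}} {{p5,p7},{p5,p6,p7}}
  U13: {{p1},{p5},{p1,p2},{p1,p5},{p1,p6},{p1,p7},{p2,p5},{p4,p5},{p5,p6},{p5,p7},{p1,p2,p5},{p1,p5,p6},{p4,p5,p6},{p5,p6,p7}}
  U14: {{p1,p6},{p4,p6},{p5,p6},{p1,p5,p6},{p4,p5,p6},{p5,p6,p7}}
  U15: {{p1},{p1,p2},{p1,p5},{p1,p6},{p1,p7},{p1,p2,p5},{p1,p5,p6}}
  U23: {{p1,p7}} {{p2,p3},{p2,p7},{p2,p3,p7}} {{p5,p7},{p5,p6,p7}}
  U24: {{p6,p7},{p5,p6,p7}}
  U25: {{p1,p7}}
  U34: {{p1,p6},{p5,p6},{p1,p5,p6},{p4,p5,p6},{p5,p6,p7}}
  U35: {{p1},{p1,p2},{p1,p5},{p1,p6},{p1,p7},{p1,p2,p5},{p1,p5,p6}}
  U45: {{p1,p6},{p1,p5,p6}}
  U123: {{p1,p7}} {{p5,p7},{p5,p6,p7}}
  U124: {{p5,p6,p7}}
  U125: {{p1,p7}}
  U134: {{p1,p6},{p5,p6},{p1,p5,p6},{p4,p5,p6},{p5,p6,p7}}
  U135: {{p1},{p1,p2},{p1,p5},{p1,p6},{p1,p7},{p1,p2,p5},{p1,p5,p6}}
  U145: {{p1,p6},{p1,p5,p6}}
  U234: {{p5,p6,p7}}
  U235: {{p1,p7}}
  U345: {{p1,p6},{p1,p5,p6}}
  U1234: {{p5,p6,p7}}
  U1235: {{p1,p7}}
  U1345: {{p1,p6},{p1,p5,p6}}
C dims 5,13,10,3; δ0: rk 4, SNF 1^4; δ1: rk 7, SNF 1^7; δ2: rk 3, SNF 1^3
Ȟ^0: (5−4)−0=1 ⇒ Z
Ȟ^1: (13−7)−4=2 ⇒ Z^2
Ȟ^2: (10−3)−7=0 ⇒ 0
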